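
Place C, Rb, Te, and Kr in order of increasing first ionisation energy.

Rb < Te < C < Kr

C is in period 2, group 14; Kr is in period 4, group 18; Rb is in period 5, group 1; Te is in period 5, group 16.
First ionization energy rises across a period (greater Z_eff holds electrons more tightly) and falls down a group (valence electrons are farther from the nucleus).
These span different periods and groups, so the two trends combine.
Te > Rb: both are in period 5; the period trend gives Te the larger value.
C > Te: period and group pull opposite ways; the down-group shift dominates (1086 vs 869 kJ/mol).
Kr > C: the two effects oppose for this pair; the across-period effect wins (1351 vs 1086 kJ/mol).
Tabulated first ionization energy (kJ/mol): C 1086, Kr 1351, Rb 403, Te 869.
So from lowest to highest: Rb < Te < C < Kr.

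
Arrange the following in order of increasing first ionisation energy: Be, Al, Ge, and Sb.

Be is in period 2, group 2; Al is in period 3, group 13; Ge is in period 4, group 14; Sb is in period 5, group 15.
First ionization energy rises across a period (greater Z_eff holds electrons more tightly) and falls down a group (valence electrons are farther from the nucleus).
These sit on a diagonal, where the across-period and down-group effects partly cancel.
Ge > Al: the two effects oppose for this pair; the across-period effect wins (762 vs 578 kJ/mol).
Sb > Ge: period and group pull opposite ways; the across-period shift dominates (831 vs 762 kJ/mol).
Be > Sb: the two effects oppose for this pair; the down-group effect wins (900 vs 831 kJ/mol).
Tabulated first ionization energy (kJ/mol): Be 900, Al 578, Ge 762, Sb 831.
So from lowest to highest: Al < Ge < Sb < Be.

Al < Ge < Sb < Be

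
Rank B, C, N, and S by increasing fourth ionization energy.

The fourth ionization energy removes an electron from the +3 ion. For each element: B³⁺ is the bare [He] core; C³⁺ still has 1 valence electron; N³⁺ still has 2 valence electrons; S³⁺ still has 3 valence electrons.
Pulling an electron out of a noble-gas core costs far more than removing a remaining valence electron, so B sits at the high end of IE_4.
Valence configurations: C³⁺ [He]2s¹, N³⁺ [He]2s², S³⁺ [Ne]3s²3p¹.
The numbers (kJ/mol): B 25026, C 6223, N 7475, S 4556.
Overall IE_4 order: S < C < N < B.

S < C < N < B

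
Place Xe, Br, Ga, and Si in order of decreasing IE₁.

First ionization energy rises across a period (greater Z_eff holds electrons more tightly) and falls down a group (valence electrons are farther from the nucleus).
Neither a single period nor a single group — weigh both effects.
Si > Ga: both effects reinforce here, so Si is clearly the higher of the two.
Br > Si: the two effects oppose for this pair; the across-period effect wins (1140 vs 786 kJ/mol).
Xe > Br: the two effects oppose for this pair; the across-period effect wins (1170 vs 1140 kJ/mol).
Tabulated first ionization energy (kJ/mol): Si 786, Ga 579, Br 1140, Xe 1170.
So from highest to lowest: Xe > Br > Si > Ga.

Xe, Br, Si, Ga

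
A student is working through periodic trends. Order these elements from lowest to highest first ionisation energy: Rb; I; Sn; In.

Rb is in period 5, group 1; In is in period 5, group 13; Sn is in period 5, group 14; I is in period 5, group 17.
First ionization energy rises across a period (greater Z_eff holds electrons more tightly) and falls down a group (valence electrons are farther from the nucleus).
All lie in period 5, so first ionization energy increases left to right.
So from lowest to highest: Rb < In < Sn < I.

Rb, In, Sn, I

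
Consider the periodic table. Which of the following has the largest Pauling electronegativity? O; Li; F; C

F

Smaller atoms with higher effective nuclear charge are more electronegative.
All lie in period 2, so electronegativity increases left to right.
The largest Pauling electronegativity among these belongs to F.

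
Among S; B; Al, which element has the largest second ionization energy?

IE_2 is the cost of taking one more electron from the +1 cation: S⁺ still has 5 valence electrons; B⁺ still has 2 valence electrons; Al⁺ still has 2 valence electrons.
All are still removing valence electrons, so compare the +1 ions as you would atoms: IE_2 generally rises across a period (higher Z_eff) and falls down a group (larger shell), subject to the usual subshell exceptions.
Valence configurations: S⁺ [Ne]3s²3p³, B⁺ [He]2s², Al⁺ [Ne]3s².
Approximate IE_2 values (kJ/mol): S 2252, B 2427, Al 1817.
Putting it together, IE_2: Al < S < B.

B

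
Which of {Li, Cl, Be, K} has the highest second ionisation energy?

Li

The second ionization energy removes an electron from the +1 ion. For each element: Li⁺ is the bare [He] core; Cl⁺ still has 6 valence electrons; Be⁺ still has 1 valence electron; K⁺ is the bare [Ar] core.
Pulling an electron out of a noble-gas core costs far more than removing a remaining valence electron, so K and Li sit at the high end of IE_2.
Valence configurations: Cl⁺ [Ne]3s²3p⁴, Be⁺ [He]2s¹.
Approximate IE_2 values (kJ/mol): Li 7298, Cl 2298, Be 1757, K 3052.
Hence IE_2: Be < Cl < K < Li.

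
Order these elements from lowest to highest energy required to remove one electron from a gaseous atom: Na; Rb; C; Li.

Rb, Na, Li, C

Li is in period 2, group 1; C is in period 2, group 14; Na is in period 3, group 1; Rb is in period 5, group 1.
Removing the outermost electron gets harder across a period and easier down a group.
These span different periods and groups, so the two trends combine.
Na > Rb: Na sits above Rb in group 1, so the down-group effect alone puts Na higher.
Li > Na: they share group 1; the group trend gives Li the larger value.
C > Li: C lies to the right of Li in period 2, so the across-period effect alone puts C higher.
Approximate values (kJ/mol): Li 520, C 1086, Na 496, Rb 403.
So from lowest to highest: Rb < Na < Li < C.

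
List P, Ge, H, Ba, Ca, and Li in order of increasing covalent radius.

H is in period 1, group 1; Li is in period 2, group 1; P is in period 3, group 15; Ca is in period 4, group 2; Ge is in period 4, group 14; Ba is in period 6, group 2.
Across a period the added protons contract the valence shell; down a group each new principal shell makes the atom larger.
Neither a single period nor a single group — weigh both effects.
P > H: the two effects oppose for this pair; the down-group effect wins (111 vs 32 pm).
Ge > P: relative to P, both the across-period and down-group shifts push Ge's atomic radius up.
Li > Ge: the two effects oppose for this pair; the across-period effect wins (133 vs 121 pm).
Ca > Li: the two effects oppose for this pair; the down-group effect wins (171 vs 133 pm).
Ba > Ca: they share group 2; the group trend gives Ba the larger value.
Tabulated atomic radius (pm): H 32, Li 133, P 111, Ca 171, Ge 121, Ba 196.
So from smallest to largest: H < P < Ge < Li < Ca < Ba.

H < P < Ge < Li < Ca < Ba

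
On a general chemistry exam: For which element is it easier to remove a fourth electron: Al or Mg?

Mg

The fourth ionization energy removes an electron from the +3 ion. For each element: Al³⁺ is the bare [Ne] core; Mg³⁺ is already 1 electron into the core.
All of these are removing an electron from a noble-gas core or deeper; the smaller core (lower principal quantum number) is held far more tightly, and within a period the higher nuclear charge binds the same core more tightly.
Tabulated IE_4 (kJ/mol): Al 11577, Mg 10543.
Overall IE_4 order: Mg < Al.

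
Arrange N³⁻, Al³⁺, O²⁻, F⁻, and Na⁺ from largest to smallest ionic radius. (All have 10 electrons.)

N³⁻ > O²⁻ > F⁻ > Na⁺ > Al³⁺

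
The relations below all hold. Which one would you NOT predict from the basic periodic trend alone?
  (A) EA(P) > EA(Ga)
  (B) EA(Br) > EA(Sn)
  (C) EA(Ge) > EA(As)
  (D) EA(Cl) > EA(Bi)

(C)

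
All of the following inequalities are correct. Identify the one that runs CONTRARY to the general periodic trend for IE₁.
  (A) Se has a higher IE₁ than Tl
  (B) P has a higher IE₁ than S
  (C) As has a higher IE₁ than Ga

(B)

The general trend: IE₁ increases across a period and decreases down a group.
(A) Se (period 4, group 16) vs Tl (period 6, group 13): the stated order agrees with the simple trend.
(B) P (period 3, group 15) vs S (period 3, group 16): the stated order contradicts the simple trend.
(C) As (period 4, group 15) vs Ga (period 4, group 13): the stated order agrees with the simple trend.
The exception is (B): S (3p⁴) ionizes more easily than half-filled P (3p³) because the paired 3p electron in S is pushed out by e⁻–e⁻ repulsion.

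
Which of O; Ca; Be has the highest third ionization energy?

Be

IE_3 is the cost of taking one more electron from the +2 cation: O²⁺ still has 4 valence electrons; Ca²⁺ is the bare [Ar] core; Be²⁺ is the bare [He] core.
Usually core removal costs more than valence removal, but here the competition is close: a tightly held n=2 valence electron can cost more to remove than an n=3 core electron, so the actual values have to decide it.
Approximate IE_3 values (kJ/mol): O 5300, Ca 4912, Be 14849.
Overall IE_3 order: Ca < O < Be.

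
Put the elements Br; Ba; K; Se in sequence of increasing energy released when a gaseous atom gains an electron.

Ba < K < Se < Br

Electron affinity generally becomes more exothermic across a period toward the halogens and less exothermic down a group.
These span different periods and groups, so the two trends combine.
K > Ba: the two effects oppose for this pair; the down-group effect wins (48 vs 14 kJ/mol).
Se > K: both are in period 4; the period trend gives Se the larger value.
Br > Se: Br lies to the right of Se in period 4, so the across-period effect alone puts Br higher.
Tabulated electron affinity (kJ/mol): K 48, Se 195, Br 325, Ba 14.
So from lowest to highest: Ba < K < Se < Br.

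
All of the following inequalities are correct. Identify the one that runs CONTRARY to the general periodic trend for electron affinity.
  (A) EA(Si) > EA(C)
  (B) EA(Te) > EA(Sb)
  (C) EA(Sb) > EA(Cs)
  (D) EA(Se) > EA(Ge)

The general trend: electron affinity increases across a period and decreases down a group.
(A) Si (period 3, group 14) vs C (period 2, group 14): the stated order contradicts the simple trend.
(B) Te (period 5, group 16) vs Sb (period 5, group 15): the stated order agrees with the simple trend.
(C) Sb (period 5, group 15) vs Cs (period 6, group 1): the stated order agrees with the simple trend.
(D) Se (period 4, group 16) vs Ge (period 4, group 14): the stated order agrees with the simple trend.
The exception is (A): Si's larger, more diffuse 3p orbitals accept an added electron slightly more readily than C's compact 2p.

(A)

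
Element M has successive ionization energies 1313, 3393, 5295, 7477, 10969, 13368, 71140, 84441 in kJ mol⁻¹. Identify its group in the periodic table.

Look for the largest jump between consecutive ionization energies: IE7/IE6 ≈ 5.3, far larger than any earlier ratio.
That jump marks the point where a core electron is being removed. So the atom has 6 valence electrons.
A main-group element with 6 valence electrons is in group 16.

Group 16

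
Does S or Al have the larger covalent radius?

Atomic radius shrinks across a period as nuclear charge pulls the same shell inward, and grows down a group as new shells are added.
All lie in period 3, so atomic radius increases right to left.
So Al has the larger covalent radius (Al > S).

Al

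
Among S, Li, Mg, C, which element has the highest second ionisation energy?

IE_2 is the cost of taking one more electron from the +1 cation: S⁺ still has 5 valence electrons; Li⁺ is the bare [He] core; Mg⁺ still has 1 valence electron; C⁺ still has 3 valence electrons.
Core electrons are held far more tightly than valence electrons, so Li tops the IE_2 order.
Valence configurations: S⁺ [Ne]3s²3p³, Mg⁺ [Ne]3s¹, C⁺ [He]2s²2p¹.
Approximate IE_2 values (kJ/mol): S 2252, Li 7298, Mg 1451, C 2353.
Overall IE_2 order: Mg < S < C < Li.

Li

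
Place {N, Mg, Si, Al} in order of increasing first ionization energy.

N is in period 2, group 15; Mg is in period 3, group 2; Al is in period 3, group 13; Si is in period 3, group 14.
Removing the outermost electron gets harder across a period and easier down a group.
These span different periods and groups, so the two trends combine.
Mg > Al: this pair runs against the simple trend — see the exception note.
Si > Mg: Si lies to the right of Mg in period 3, so the across-period effect alone puts Si higher.
N > Si: both effects reinforce here, so N is clearly the higher of the two.
Note the exception: Mg has a higher first ionization energy than Al, contrary to the simple trend — Al's single 3p electron is easier to remove than one from Mg's filled 3s².
Approximate values (kJ/mol): N 1402, Mg 738, Al 578, Si 786.
So from lowest to highest: Al < Mg < Si < N.

Al, Mg, Si, N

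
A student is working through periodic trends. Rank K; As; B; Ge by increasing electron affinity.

B, K, As, Ge

B is in period 2, group 13; K is in period 4, group 1; Ge is in period 4, group 14; As is in period 4, group 15.
Adding an electron releases more energy for atoms nearer the top right (short of the noble gases).
Here both period and group differ, so the two effects have to be weighed against each other.
K > B: this pair runs against the simple trend — see the exception note.
As > K: both are in period 4; the period trend gives As the larger value.
Ge > As: this pair runs against the simple trend — see the exception note.
Note the exception: K has a higher electron affinity than B, contrary to the simple trend — B's ns²np¹ configuration gives only a small electron affinity — the sparsely filled np subshell binds an added electron weakly.
Note the exception: Ge has a higher electron affinity than As, contrary to the simple trend — adding an electron to As's half-filled 4p³ is unfavourable, so Ge (4p²) has the more exothermic EA.
Approximate values (kJ/mol): B 27, K 48, Ge 119, As 78.
So from lowest to highest: B < K < As < Ge.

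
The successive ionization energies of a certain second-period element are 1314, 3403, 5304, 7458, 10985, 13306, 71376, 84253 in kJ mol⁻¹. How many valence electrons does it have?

6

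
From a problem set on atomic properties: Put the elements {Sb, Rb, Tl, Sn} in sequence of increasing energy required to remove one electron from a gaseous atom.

Rb < Tl < Sn < Sb

Rb is in period 5, group 1; Sn is in period 5, group 14; Sb is in period 5, group 15; Tl is in period 6, group 13.
IE₁ increases left→right with effective nuclear charge and decreases top→bottom as the valence shell moves farther out.
These span different periods and groups, so the two trends combine.
Tl > Rb: the two effects oppose for this pair; the across-period effect wins (589 vs 403 kJ/mol).
Sn > Tl: both effects reinforce here, so Sn is clearly the higher of the two.
Sb > Sn: both are in period 5; the period trend gives Sb the larger value.
Tabulated first ionization energy (kJ/mol): Rb 403, Sn 709, Sb 831, Tl 589.
So from lowest to highest: Rb < Tl < Sn < Sb.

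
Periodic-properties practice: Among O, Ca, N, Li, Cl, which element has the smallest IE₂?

Ca

IE_2 is the cost of taking one more electron from the +1 cation: O⁺ still has 5 valence electrons; Ca⁺ still has 1 valence electron; N⁺ still has 4 valence electrons; Li⁺ is the bare [He] core; Cl⁺ still has 6 valence electrons.
Breaking into a closed-shell core is much more expensive than removing a leftover valence electron — Li has the largest IE_2 here.
Valence configurations: O⁺ [He]2s²2p³, Ca⁺ [Ar]4s¹, N⁺ [He]2s²2p², Cl⁺ [Ne]3s²3p⁴.
Tabulated IE_2 (kJ/mol): O 3388, Ca 1145, N 2856, Li 7298, Cl 2298.
Overall IE_2 order: Ca < Cl < N < O < Li.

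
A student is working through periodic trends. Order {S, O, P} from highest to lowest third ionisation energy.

Consider each +2 ion: S²⁺ still has 4 valence electrons; O²⁺ still has 4 valence electrons; P²⁺ still has 3 valence electrons.
All are still removing valence electrons, so compare the +2 ions as you would atoms: IE_3 generally rises across a period (higher Z_eff) and falls down a group (larger shell), subject to the usual subshell exceptions.
Valence configurations: S²⁺ [Ne]3s²3p², O²⁺ [He]2s²2p², P²⁺ [Ne]3s²3p¹.
The numbers (kJ/mol): S 3357, O 5300, P 2914.
Hence IE_3: P < S < O.

O, S, P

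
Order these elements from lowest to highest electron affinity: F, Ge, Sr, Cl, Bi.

Sr < Bi < Ge < F < Cl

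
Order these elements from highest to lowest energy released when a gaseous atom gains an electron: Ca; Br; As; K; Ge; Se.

Br > Se > Ge > As > K > Ca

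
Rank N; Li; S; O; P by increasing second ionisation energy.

P < S < N < O < Li

The second ionization energy removes an electron from the +1 ion. For each element: N⁺ still has 4 valence electrons; Li⁺ is the bare [He] core; S⁺ still has 5 valence electrons; O⁺ still has 5 valence electrons; P⁺ still has 4 valence electrons.
Core electrons are held far more tightly than valence electrons, so Li tops the IE_2 order.
Valence configurations: N⁺ [He]2s²2p², S⁺ [Ne]3s²3p³, O⁺ [He]2s²2p³, P⁺ [Ne]3s²3p².
The numbers (kJ/mol): N 2856, Li 7298, S 2252, O 3388, P 1907.
Putting it together, IE_2: P < S < N < O < Li.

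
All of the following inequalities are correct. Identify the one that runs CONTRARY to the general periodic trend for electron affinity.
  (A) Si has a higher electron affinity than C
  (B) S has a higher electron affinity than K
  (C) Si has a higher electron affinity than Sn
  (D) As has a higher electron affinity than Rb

(A)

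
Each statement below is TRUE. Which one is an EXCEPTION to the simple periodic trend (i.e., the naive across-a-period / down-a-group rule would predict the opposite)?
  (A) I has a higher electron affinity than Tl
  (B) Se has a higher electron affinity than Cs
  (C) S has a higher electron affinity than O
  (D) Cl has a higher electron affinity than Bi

(C)

The general trend: electron affinity increases across a period and decreases down a group.
(A) I (period 5, group 17) vs Tl (period 6, group 13): the stated order agrees with the simple trend.
(B) Se (period 4, group 16) vs Cs (period 6, group 1): the stated order agrees with the simple trend.
(C) S (period 3, group 16) vs O (period 2, group 16): the stated order contradicts the simple trend.
(D) Cl (period 3, group 17) vs Bi (period 6, group 15): the stated order agrees with the simple trend.
The exception is (C): the compact 2p subshell of O repels the added electron more than S's larger 3p does.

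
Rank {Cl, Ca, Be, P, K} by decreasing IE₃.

The third ionization energy removes an electron from the +2 ion. For each element: Cl²⁺ still has 5 valence electrons; Ca²⁺ is the bare [Ar] core; Be²⁺ is the bare [He] core; P²⁺ still has 3 valence electrons; K²⁺ is already 1 electron into the core.
Pulling an electron out of a noble-gas core costs far more than removing a remaining valence electron, so K, Ca and Be sit at the high end of IE_3.
Valence configurations: Cl²⁺ [Ne]3s²3p³, P²⁺ [Ne]3s²3p¹.
Tabulated IE_3 (kJ/mol): Cl 3822, Ca 4912, Be 14849, P 2914, K 4420.
Hence IE_3: P < Cl < K < Ca < Be.

Be > Ca > K > Cl > P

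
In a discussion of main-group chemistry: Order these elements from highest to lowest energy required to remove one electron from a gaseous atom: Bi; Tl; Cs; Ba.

Removing the outermost electron gets harder across a period and easier down a group.
All lie in period 6, so first ionization energy increases left to right.
So from highest to lowest: Bi > Tl > Ba > Cs.

Bi > Tl > Ba > Cs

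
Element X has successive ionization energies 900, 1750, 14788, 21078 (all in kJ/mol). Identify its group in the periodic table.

Look for the largest jump between consecutive ionization energies: IE3/IE2 ≈ 8.5, far larger than any earlier ratio.
That jump marks the point where a core electron is being removed. So the atom has 2 valence electrons.
A main-group element with 2 valence electrons is in group 2.

Group 2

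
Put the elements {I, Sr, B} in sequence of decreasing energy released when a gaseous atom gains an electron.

I, B, Sr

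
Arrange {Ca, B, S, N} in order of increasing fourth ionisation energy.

Consider each +3 ion: Ca³⁺ is already 1 electron into the core; B³⁺ is the bare [He] core; S³⁺ still has 3 valence electrons; N³⁺ still has 2 valence electrons.
Usually core removal costs more than valence removal, but here the competition is close: a tightly held n=2 valence electron can cost more to remove than an n=3 core electron, so the actual values have to decide it.
Valence configurations: S³⁺ [Ne]3s²3p¹, N³⁺ [He]2s².
Approximate IE_4 values (kJ/mol): Ca 6491, B 25026, S 4556, N 7475.
Putting it together, IE_4: S < Ca < N < B.

S, Ca, N, B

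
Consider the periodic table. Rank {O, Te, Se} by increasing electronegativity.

O is in period 2, group 16; Se is in period 4, group 16; Te is in period 5, group 16.
Electronegativity increases across a period and decreases down a group, tracking effective nuclear charge and atomic size.
All are in group 16, so electronegativity increases up the group.
So from lowest to highest: Te < Se < O.

Te < Se < O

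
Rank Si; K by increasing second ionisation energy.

The second ionization energy removes an electron from the +1 ion. For each element: Si⁺ still has 3 valence electrons; K⁺ is the bare [Ar] core.
Pulling an electron out of a noble-gas core costs far more than removing a remaining valence electron, so K sits at the high end of IE_2.
Tabulated IE_2 (kJ/mol): Si 1577, K 3052.
So the second ionization energies run Si < K.

Si < K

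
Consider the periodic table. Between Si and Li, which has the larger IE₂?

IE_2 is the cost of taking one more electron from the +1 cation: Si⁺ still has 3 valence electrons; Li⁺ is the bare [He] core.
Breaking into a closed-shell core is much more expensive than removing a leftover valence electron — Li has the largest IE_2 here.
Approximate IE_2 values (kJ/mol): Si 1577, Li 7298.
Overall IE_2 order: Si < Li.

Li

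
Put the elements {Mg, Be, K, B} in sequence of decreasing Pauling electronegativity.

Be is in period 2, group 2; B is in period 2, group 13; Mg is in period 3, group 2; K is in period 4, group 1.
Smaller atoms with higher effective nuclear charge are more electronegative.
Here both period and group differ, so the two effects have to be weighed against each other.
Mg > K: both effects reinforce here, so Mg is clearly the higher of the two.
Be > Mg: they share group 2; the group trend gives Be the larger value.
B > Be: B lies to the right of Be in period 2, so the across-period effect alone puts B higher.
Approximate values (Pauling): Be 1.57, B 2.04, Mg 1.31, K 0.82.
So from highest to lowest: B > Be > Mg > K.

B > Be > Mg > K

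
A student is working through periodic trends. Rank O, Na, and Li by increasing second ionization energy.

O < Na < Li

Consider each +1 ion: O⁺ still has 5 valence electrons; Na⁺ is the bare [Ne] core; Li⁺ is the bare [He] core.
Breaking into a closed-shell core is much more expensive than removing a leftover valence electron — Na and Li have the largest IE_2 here.
The numbers (kJ/mol): O 3388, Na 4562, Li 7298.
Overall IE_2 order: O < Na < Li.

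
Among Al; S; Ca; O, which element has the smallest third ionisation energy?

Al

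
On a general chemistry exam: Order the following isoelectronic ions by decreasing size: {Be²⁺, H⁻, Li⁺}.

H⁻, Li⁺, Be²⁺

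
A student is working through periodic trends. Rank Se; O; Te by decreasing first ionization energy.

O > Se > Te

O is in period 2, group 16; Se is in period 4, group 16; Te is in period 5, group 16.
Removing the outermost electron gets harder across a period and easier down a group.
All are in group 16, so first ionization energy increases up the group.
So from highest to lowest: O > Se > Te.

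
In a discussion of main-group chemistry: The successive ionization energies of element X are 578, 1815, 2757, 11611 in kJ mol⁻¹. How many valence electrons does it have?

Look for the largest jump between consecutive ionization energies: IE4/IE3 ≈ 4.2, far larger than any earlier ratio.
That jump marks the point where a core electron is being removed. So the atom has 3 valence electrons.

3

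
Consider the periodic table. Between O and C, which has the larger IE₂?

O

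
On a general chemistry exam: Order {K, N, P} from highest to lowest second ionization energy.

K > N > P

The second ionization energy removes an electron from the +1 ion. For each element: K⁺ is the bare [Ar] core; N⁺ still has 4 valence electrons; P⁺ still has 4 valence electrons.
Pulling an electron out of a noble-gas core costs far more than removing a remaining valence electron, so K sits at the high end of IE_2.
Valence configurations: N⁺ [He]2s²2p², P⁺ [Ne]3s²3p².
Approximate IE_2 values (kJ/mol): K 3052, N 2856, P 1907.
Overall IE_2 order: P < N < K.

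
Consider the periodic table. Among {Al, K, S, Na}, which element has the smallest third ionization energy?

Al

IE_3 is the cost of taking one more electron from the +2 cation: Al²⁺ still has 1 valence electron; K²⁺ is already 1 electron into the core; S²⁺ still has 4 valence electrons; Na²⁺ is already 1 electron into the core.
Breaking into a closed-shell core is much more expensive than removing a leftover valence electron — K and Na have the largest IE_3 here.
Valence configurations: Al²⁺ [Ne]3s¹, S²⁺ [Ne]3s²3p².
Approximate IE_3 values (kJ/mol): Al 2745, K 4420, S 3357, Na 6910.
Hence IE_3: Al < S < K < Na.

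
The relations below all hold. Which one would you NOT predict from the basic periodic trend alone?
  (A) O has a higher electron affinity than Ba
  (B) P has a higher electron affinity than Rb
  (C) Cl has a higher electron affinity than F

(C)

The general trend: electron affinity increases across a period and decreases down a group.
(A) O (period 2, group 16) vs Ba (period 6, group 2): the stated order agrees with the simple trend.
(B) P (period 3, group 15) vs Rb (period 5, group 1): the stated order agrees with the simple trend.
(C) Cl (period 3, group 17) vs F (period 2, group 17): the stated order contradicts the simple trend.
The exception is (C): F's small 2p subshell makes the incoming electron feel strong e⁻–e⁻ repulsion, so Cl actually releases more energy on gaining an electron.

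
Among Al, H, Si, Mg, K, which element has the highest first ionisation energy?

H is in period 1, group 1; Mg is in period 3, group 2; Al is in period 3, group 13; Si is in period 3, group 14; K is in period 4, group 1.
Across a period the outer electron is held more tightly (higher IE₁); down a group it sits in a higher shell, more shielded, and comes off more easily.
Here both period and group differ, so the two effects have to be weighed against each other.
Al > K: relative to K, both the across-period and down-group shifts push Al's first ionization energy up.
Mg > Al: this pair runs against the simple trend — see the exception note.
Si > Mg: both are in period 3; the period trend gives Si the larger value.
H > Si: the two effects oppose for this pair; the down-group effect wins (1312 vs 786 kJ/mol).
Note the exception: Mg has a higher first ionization energy than Al, contrary to the simple trend — Al's single 3p electron is easier to remove than one from Mg's filled 3s².
Approximate values (kJ/mol): H 1312, Mg 738, Al 578, Si 786, K 419.
The highest first ionisation energy among these belongs to H.

H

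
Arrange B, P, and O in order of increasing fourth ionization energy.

P, O, B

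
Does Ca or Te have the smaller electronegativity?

Ca

Electronegativity increases across a period and decreases down a group, tracking effective nuclear charge and atomic size.
Neither a single period nor a single group — weigh both effects.
Te > Ca: the two effects oppose for this pair; the across-period effect wins (2.10 vs 1.00).
Tabulated electronegativity (Pauling): Ca 1.00, Te 2.10.
So Ca has the smaller electronegativity (Ca < Te).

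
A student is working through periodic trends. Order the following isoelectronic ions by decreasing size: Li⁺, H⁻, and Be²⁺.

H⁻ > Li⁺ > Be²⁺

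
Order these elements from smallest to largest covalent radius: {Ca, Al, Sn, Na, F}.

F is in period 2, group 17; Na is in period 3, group 1; Al is in period 3, group 13; Ca is in period 4, group 2; Sn is in period 5, group 14.
Radius decreases left→right (rising Z_eff, same n) and increases top→bottom (higher n).
These span different periods and groups, so the two trends combine.
Al > F: both effects reinforce here, so Al is clearly the larger of the two.
Sn > Al: the two effects oppose for this pair; the down-group effect wins (140 vs 126 pm).
Na > Sn: period and group pull opposite ways; the across-period shift dominates (155 vs 140 pm).
Ca > Na: period and group pull opposite ways; the down-group shift dominates (171 vs 155 pm).
For reference (pm): F 64, Na 155, Al 126, Ca 171, Sn 140.
So from smallest to largest: F < Al < Sn < Na < Ca.

F < Al < Sn < Na < Ca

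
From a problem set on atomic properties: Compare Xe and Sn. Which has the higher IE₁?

Xe

Sn is in period 5, group 14; Xe is in period 5, group 18.
IE₁ increases left→right with effective nuclear charge and decreases top→bottom as the valence shell moves farther out.
All lie in period 5, so first ionization energy increases left to right.
So Xe has the higher IE₁ (Xe > Sn).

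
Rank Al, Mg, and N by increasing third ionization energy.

IE_3 is the cost of taking one more electron from the +2 cation: Al²⁺ still has 1 valence electron; Mg²⁺ is the bare [Ne] core; N²⁺ still has 3 valence electrons.
Core electrons are held far more tightly than valence electrons, so Mg tops the IE_3 order.
Valence configurations: Al²⁺ [Ne]3s¹, N²⁺ [He]2s²2p¹.
Tabulated IE_3 (kJ/mol): Al 2745, Mg 7733, N 4578.
Overall IE_3 order: Al < N < Mg.

Al < N < Mg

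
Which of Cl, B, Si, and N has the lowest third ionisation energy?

Si

IE_3 is the cost of taking one more electron from the +2 cation: Cl²⁺ still has 5 valence electrons; B²⁺ still has 1 valence electron; Si²⁺ still has 2 valence electrons; N²⁺ still has 3 valence electrons.
All are still removing valence electrons, so compare the +2 ions as you would atoms: IE_3 generally rises across a period (higher Z_eff) and falls down a group (larger shell), subject to the usual subshell exceptions.
Valence configurations: Cl²⁺ [Ne]3s²3p³, B²⁺ [He]2s¹, Si²⁺ [Ne]3s², N²⁺ [He]2s²2p¹.
Approximate IE_3 values (kJ/mol): Cl 3822, B 3660, Si 3232, N 4578.
Hence IE_3: Si < B < Cl < N.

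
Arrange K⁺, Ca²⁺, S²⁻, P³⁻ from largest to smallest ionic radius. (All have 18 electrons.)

All of these have 18 electrons, so size is governed by nuclear charge alone: the more protons, the stronger the pull on the same electron cloud, and the smaller the ion.
Nuclear charges: Ca²⁺ (Z=20), K⁺ (Z=19), S²⁻ (Z=16), P³⁻ (Z=15).
Largest to smallest: P³⁻ > S²⁻ > K⁺ > Ca²⁺.

P³⁻, S²⁻, K⁺, Ca²⁺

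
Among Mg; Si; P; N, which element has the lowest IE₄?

After 3 electrons have been removed, what remains? Mg³⁺ is already 1 electron into the core; Si³⁺ still has 1 valence electron; P³⁺ still has 2 valence electrons; N³⁺ still has 2 valence electrons.
Core electrons are held far more tightly than valence electrons, so Mg tops the IE_4 order.
Valence configurations: Si³⁺ [Ne]3s¹, P³⁺ [Ne]3s², N³⁺ [He]2s².
Tabulated IE_4 (kJ/mol): Mg 10543, Si 4356, P 4964, N 7475.
Putting it together, IE_4: Si < P < N < Mg.

Si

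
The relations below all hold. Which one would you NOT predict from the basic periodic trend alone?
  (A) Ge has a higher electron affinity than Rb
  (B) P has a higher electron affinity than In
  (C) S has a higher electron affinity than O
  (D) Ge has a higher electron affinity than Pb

The general trend: electron affinity increases across a period and decreases down a group.
(A) Ge (period 4, group 14) vs Rb (period 5, group 1): the stated order agrees with the simple trend.
(B) P (period 3, group 15) vs In (period 5, group 13): the stated order agrees with the simple trend.
(C) S (period 3, group 16) vs O (period 2, group 16): the stated order contradicts the simple trend.
(D) Ge (period 4, group 14) vs Pb (period 6, group 14): the stated order agrees with the simple trend.
The exception is (C): the compact 2p subshell of O repels the added electron more than S's larger 3p does.

(C)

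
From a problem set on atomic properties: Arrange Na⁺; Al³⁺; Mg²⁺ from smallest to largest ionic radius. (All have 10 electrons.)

Al³⁺ < Mg²⁺ < Na⁺

All of these have 10 electrons, so size is governed by nuclear charge alone: the more protons, the stronger the pull on the same electron cloud, and the smaller the ion.
Nuclear charges: Al³⁺ (Z=13), Mg²⁺ (Z=12), Na⁺ (Z=11).
Smallest to largest: Al³⁺ < Mg²⁺ < Na⁺.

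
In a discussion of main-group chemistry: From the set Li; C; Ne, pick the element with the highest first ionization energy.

Li is in period 2, group 1; C is in period 2, group 14; Ne is in period 2, group 18.
Across a period the outer electron is held more tightly (higher IE₁); down a group it sits in a higher shell, more shielded, and comes off more easily.
All lie in period 2, so first ionization energy increases left to right.
The highest first ionization energy among these belongs to Ne.

Ne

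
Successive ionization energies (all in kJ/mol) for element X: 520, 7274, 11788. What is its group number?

Look for the largest jump between consecutive ionization energies: IE2/IE1 ≈ 14.0, far larger than any earlier ratio.
That jump marks the point where a core electron is being removed. So the atom has 1 valence electron.
A main-group element with 1 valence electron is in group 1.

Group 1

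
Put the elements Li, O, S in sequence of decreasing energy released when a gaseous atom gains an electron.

S, O, Li

Li is in period 2, group 1; O is in period 2, group 16; S is in period 3, group 16.
Electron affinity generally becomes more exothermic across a period toward the halogens and less exothermic down a group.
Neither a single period nor a single group — weigh both effects.
O > Li: both are in period 2; the period trend gives O the larger value.
S > O: this pair runs against the simple trend — see the exception note.
Note the exception: S has a higher electron affinity than O, contrary to the simple trend — the compact 2p subshell of O repels the added electron more than S's larger 3p does.
For reference (kJ/mol): Li 60, O 141, S 200.
So from highest to lowest: S > O > Li.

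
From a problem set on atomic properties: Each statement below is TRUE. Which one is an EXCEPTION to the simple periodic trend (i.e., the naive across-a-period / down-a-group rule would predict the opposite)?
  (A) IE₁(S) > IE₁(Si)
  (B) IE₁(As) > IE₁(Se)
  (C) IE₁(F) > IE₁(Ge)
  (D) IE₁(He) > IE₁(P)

The general trend: first ionisation energy increases across a period and decreases down a group.
(A) S (period 3, group 16) vs Si (period 3, group 14): the stated order agrees with the simple trend.
(B) As (period 4, group 15) vs Se (period 4, group 16): the stated order contradicts the simple trend.
(C) F (period 2, group 17) vs Ge (period 4, group 14): the stated order agrees with the simple trend.
(D) He (period 1, group 18) vs P (period 3, group 15): the stated order agrees with the simple trend.
The exception is (B): Se (4p⁴) ionizes more easily than half-filled As (4p³).

(B)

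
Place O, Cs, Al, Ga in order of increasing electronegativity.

Cs, Al, Ga, O

O is in period 2, group 16; Al is in period 3, group 13; Ga is in period 4, group 13; Cs is in period 6, group 1.
EN rises left→right (higher Z_eff, smaller atoms) and falls top→bottom (larger, more shielded atoms).
Neither a single period nor a single group — weigh both effects.
Al > Cs: both effects reinforce here, so Al is clearly the higher of the two.
Ga > Al: this pair runs against the simple trend — see the exception note.
O > Ga: both effects reinforce here, so O is clearly the higher of the two.
Note the exception: Ga has a higher electronegativity than Al, contrary to the simple trend — poor shielding by filled d (and f) subshells raises the heavier element's effective nuclear charge more than the simple down-group trend predicts.
Tabulated electronegativity (Pauling): O 3.44, Al 1.61, Ga 1.81, Cs 0.79.
So from lowest to highest: Cs < Al < Ga < O.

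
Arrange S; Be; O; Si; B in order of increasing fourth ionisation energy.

Consider each +3 ion: S³⁺ still has 3 valence electrons; Be³⁺ is already 1 electron into the core; O³⁺ still has 3 valence electrons; Si³⁺ still has 1 valence electron; B³⁺ is the bare [He] core.
Core electrons are held far more tightly than valence electrons, so Be and B top the IE_4 order.
Valence configurations: S³⁺ [Ne]3s²3p¹, O³⁺ [He]2s²2p¹, Si³⁺ [Ne]3s¹.
The numbers (kJ/mol): S 4556, Be 21007, O 7469, Si 4356, B 25026.
Hence IE_4: Si < S < O < Be < B.

Si < S < O < Be < B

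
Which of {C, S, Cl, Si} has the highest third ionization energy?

C

Consider each +2 ion: C²⁺ still has 2 valence electrons; S²⁺ still has 4 valence electrons; Cl²⁺ still has 5 valence electrons; Si²⁺ still has 2 valence electrons.
All are still removing valence electrons, so compare the +2 ions as you would atoms: IE_3 generally rises across a period (higher Z_eff) and falls down a group (larger shell), subject to the usual subshell exceptions.
Valence configurations: C²⁺ [He]2s², S²⁺ [Ne]3s²3p², Cl²⁺ [Ne]3s²3p³, Si²⁺ [Ne]3s².
Tabulated IE_3 (kJ/mol): C 4620, S 3357, Cl 3822, Si 3232.
Hence IE_3: Si < S < Cl < C.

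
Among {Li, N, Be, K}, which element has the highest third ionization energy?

The third ionization energy removes an electron from the +2 ion. For each element: Li²⁺ is already 1 electron into the core; N²⁺ still has 3 valence electrons; Be²⁺ is the bare [He] core; K²⁺ is already 1 electron into the core.
Usually core removal costs more than valence removal, but here the competition is close: a tightly held n=2 valence electron can cost more to remove than an n=3 core electron, so the actual values have to decide it.
The numbers (kJ/mol): Li 11815, N 4578, Be 14849, K 4420.
Overall IE_3 order: K < N < Li < Be.

Be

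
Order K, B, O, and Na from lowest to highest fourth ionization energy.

Consider each +3 ion: K³⁺ is already 2 electrons into the core; B³⁺ is the bare [He] core; O³⁺ still has 3 valence electrons; Na³⁺ is already 2 electrons into the core.
Usually core removal costs more than valence removal, but here the competition is close: a tightly held n=2 valence electron can cost more to remove than an n=3 core electron, so the actual values have to decide it.
Tabulated IE_4 (kJ/mol): K 5877, B 25026, O 7469, Na 9543.
Putting it together, IE_4: K < O < Na < B.

K < O < Na < B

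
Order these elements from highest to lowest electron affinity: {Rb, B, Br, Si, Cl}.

Cl > Br > Si > Rb > B

B is in period 2, group 13; Si is in period 3, group 14; Cl is in period 3, group 17; Br is in period 4, group 17; Rb is in period 5, group 1.
EA tends to increase across a period and decrease down a group, though the pattern is less regular than for IE or radius.
Here both period and group differ, so the two effects have to be weighed against each other.
Rb > B: this pair runs against the simple trend — see the exception note.
Si > Rb: both effects reinforce here, so Si is clearly the higher of the two.
Br > Si: the two effects oppose for this pair; the across-period effect wins (325 vs 134 kJ/mol).
Cl > Br: Cl sits above Br in group 17, so the down-group effect alone puts Cl higher.
Note the exception: Rb has a higher electron affinity than B, contrary to the simple trend — B's ns²np¹ configuration gives only a small electron affinity — the sparsely filled np subshell binds an added electron weakly.
For reference (kJ/mol): B 27, Si 134, Cl 349, Br 325, Rb 47.
So from highest to lowest: Cl > Br > Si > Rb > B.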